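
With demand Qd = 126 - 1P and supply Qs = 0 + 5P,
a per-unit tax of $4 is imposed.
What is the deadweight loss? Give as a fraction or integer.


Pre-tax equilibrium quantity: Q* = 105
Post-tax equilibrium quantity: Q_tax = 305/3
Reduction in quantity: Q* - Q_tax = 10/3
DWL = (1/2) * tax * (Q* - Q_tax)
DWL = (1/2) * 4 * 10/3 = 20/3

20/3


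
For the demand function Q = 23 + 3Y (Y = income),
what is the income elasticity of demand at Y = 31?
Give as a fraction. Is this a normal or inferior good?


dQ/dY = 3
At Y = 31: Q = 23 + 3*31 = 116
Ey = (dQ/dY)(Y/Q) = 3 * 31 / 116 = 93/116
Since Ey > 0, this is a normal good.

93/116 (normal good)


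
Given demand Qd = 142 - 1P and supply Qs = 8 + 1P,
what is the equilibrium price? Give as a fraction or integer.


At equilibrium, Qd = Qs.
142 - 1P = 8 + 1P
142 - 8 = 1P + 1P
134 = 2P
P* = 134/2 = 67

67


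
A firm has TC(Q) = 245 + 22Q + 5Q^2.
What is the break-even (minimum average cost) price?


AC(Q) = 245/Q + 22 + 5Q
To minimize: dAC/dQ = -245/Q^2 + 5 = 0
Q^2 = 245/5 = 49
Q* = 7
Min AC = 245/7 + 22 + 5*7
Min AC = 35 + 22 + 35 = 92

92


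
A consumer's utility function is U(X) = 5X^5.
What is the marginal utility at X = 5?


MU = dU/dX = 5*5*X^(5-1)
MU = 25*X^4
At X = 5:
MU = 25 * 5^4
MU = 25 * 625 = 15625

15625


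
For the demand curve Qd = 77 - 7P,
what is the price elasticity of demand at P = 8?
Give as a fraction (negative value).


dQ/dP = -7
At P = 8: Q = 77 - 7*8 = 21
E = (dQ/dP)(P/Q) = (-7)(8/21) = -8/3

-8/3


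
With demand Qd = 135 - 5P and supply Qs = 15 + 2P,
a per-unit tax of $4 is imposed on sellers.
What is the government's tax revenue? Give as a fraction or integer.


With tax on sellers, new supply: Qs' = 15 + 2(P - 4)
= 7 + 2P
New equilibrium quantity:
Q_new = 305/7
Tax revenue = tax * Q_new = 4 * 305/7 = 1220/7

1220/7


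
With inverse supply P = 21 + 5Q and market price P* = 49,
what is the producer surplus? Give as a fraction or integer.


Minimum supply price (at Q=0): P_min = 21
Quantity supplied at P* = 49:
Q* = (49 - 21)/5 = 28/5
PS = (1/2) * Q* * (P* - P_min)
PS = (1/2) * 28/5 * (49 - 21)
PS = (1/2) * 28/5 * 28 = 392/5

392/5


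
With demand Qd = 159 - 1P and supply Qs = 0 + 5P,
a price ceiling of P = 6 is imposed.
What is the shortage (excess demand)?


At P = 6:
Qd = 159 - 1*6 = 153
Qs = 0 + 5*6 = 30
Shortage = Qd - Qs = 153 - 30 = 123

123


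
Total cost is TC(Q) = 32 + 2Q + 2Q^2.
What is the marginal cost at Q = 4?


MC = dTC/dQ = 2 + 2*2*Q
At Q = 4:
MC = 2 + 4*4
MC = 2 + 16 = 18

18


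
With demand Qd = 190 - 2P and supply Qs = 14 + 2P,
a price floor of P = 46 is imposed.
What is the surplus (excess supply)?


At P = 46:
Qd = 190 - 2*46 = 98
Qs = 14 + 2*46 = 106
Surplus = Qs - Qd = 106 - 98 = 8

8


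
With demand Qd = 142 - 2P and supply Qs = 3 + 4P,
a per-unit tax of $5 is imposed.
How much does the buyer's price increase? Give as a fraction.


With a per-unit tax, the buyer's price increase depends on relative slopes.
Supply slope: d = 4, Demand slope: b = 2
Buyer's price increase = d * tax / (b + d)
= 4 * 5 / (2 + 4)
= 20 / 6 = 10/3

10/3


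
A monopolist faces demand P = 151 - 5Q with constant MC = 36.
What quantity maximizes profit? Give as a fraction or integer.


TR = P*Q = (151 - 5Q)Q = 151Q - 5Q^2
MR = dTR/dQ = 151 - 10Q
Set MR = MC:
151 - 10Q = 36
115 = 10Q
Q* = 115/10 = 23/2

23/2


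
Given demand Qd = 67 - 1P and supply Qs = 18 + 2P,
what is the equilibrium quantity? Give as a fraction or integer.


First find equilibrium price:
67 - 1P = 18 + 2P
P* = 49/3 = 49/3
Then substitute into demand:
Q* = 67 - 1 * 49/3 = 152/3

152/3


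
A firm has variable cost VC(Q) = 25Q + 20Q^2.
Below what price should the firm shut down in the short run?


AVC(Q) = VC(Q)/Q = 25 + 20Q
AVC is increasing in Q, so minimum AVC is at Q -> 0+.
Min AVC = 25
The firm should shut down if P < 25.

25


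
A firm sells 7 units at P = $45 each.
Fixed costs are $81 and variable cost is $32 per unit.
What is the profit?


Total Revenue = P * Q = 45 * 7 = $315
Total Cost = FC + VC*Q = 81 + 32*7 = $305
Profit = TR - TC = 315 - 305 = $10

$10


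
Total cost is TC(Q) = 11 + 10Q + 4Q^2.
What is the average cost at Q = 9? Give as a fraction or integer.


TC(9) = 11 + 10*9 + 4*9^2
TC(9) = 11 + 90 + 324 = 425
AC = TC/Q = 425/9 = 425/9

425/9


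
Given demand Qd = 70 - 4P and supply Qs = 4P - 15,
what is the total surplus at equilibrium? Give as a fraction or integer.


Find equilibrium: 70 - 4P = 4P - 15
70 + 15 = 8P
P* = 85/8 = 85/8
Q* = 4*85/8 - 15 = 55/2
Inverse demand: P = 35/2 - Q/4, so P_max = 35/2
Inverse supply: P = 15/4 + Q/4, so P_min = 15/4
CS = (1/2) * 55/2 * (35/2 - 85/8) = 3025/32
PS = (1/2) * 55/2 * (85/8 - 15/4) = 3025/32
TS = CS + PS = 3025/32 + 3025/32 = 3025/16

3025/16


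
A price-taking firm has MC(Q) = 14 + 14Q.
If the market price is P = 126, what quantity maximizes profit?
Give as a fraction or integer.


In perfect competition, profit is maximized where P = MC.
126 = 14 + 14Q
112 = 14Q
Q* = 112/14 = 8

8


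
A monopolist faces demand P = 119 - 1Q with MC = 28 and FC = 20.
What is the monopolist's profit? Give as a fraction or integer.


MR = MC: 119 - 2Q = 28
Q* = 91/2
P* = 119 - 1*91/2 = 147/2
Profit = (P* - MC)*Q* - FC
= (147/2 - 28)*91/2 - 20
= 91/2*91/2 - 20
= 8281/4 - 20 = 8201/4

8201/4


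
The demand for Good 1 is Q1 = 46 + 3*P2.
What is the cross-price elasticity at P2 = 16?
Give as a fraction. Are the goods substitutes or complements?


dQ1/dP2 = 3
At P2 = 16: Q1 = 46 + 3*16 = 94
Exy = (dQ1/dP2)(P2/Q1) = 3 * 16 / 94 = 24/47
Since Exy > 0, the goods are substitutes.

24/47 (substitutes)


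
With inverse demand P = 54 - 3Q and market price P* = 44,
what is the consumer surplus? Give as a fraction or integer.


Maximum willingness to pay (at Q=0): P_max = 54
Quantity demanded at P* = 44:
Q* = (54 - 44)/3 = 10/3
CS = (1/2) * Q* * (P_max - P*)
CS = (1/2) * 10/3 * (54 - 44)
CS = (1/2) * 10/3 * 10 = 50/3

50/3


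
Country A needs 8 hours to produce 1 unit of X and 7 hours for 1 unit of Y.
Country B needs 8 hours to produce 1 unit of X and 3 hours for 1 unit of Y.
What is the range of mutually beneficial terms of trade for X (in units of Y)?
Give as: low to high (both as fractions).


Opportunity cost of X for Country A = hours_X / hours_Y = 8/7 = 8/7 units of Y
Opportunity cost of X for Country B = hours_X / hours_Y = 8/3 = 8/3 units of Y
Terms of trade must be between the two opportunity costs.
Range: 8/7 to 8/3

8/7 to 8/3


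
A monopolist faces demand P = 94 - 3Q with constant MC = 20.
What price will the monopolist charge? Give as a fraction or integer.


MR = 94 - 6Q
Set MR = MC: 94 - 6Q = 20
Q* = 37/3
Substitute into demand:
P* = 94 - 3*37/3 = 57

57


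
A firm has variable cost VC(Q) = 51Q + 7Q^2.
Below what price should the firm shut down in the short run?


AVC(Q) = VC(Q)/Q = 51 + 7Q
AVC is increasing in Q, so minimum AVC is at Q -> 0+.
Min AVC = 51
The firm should shut down if P < 51.

51


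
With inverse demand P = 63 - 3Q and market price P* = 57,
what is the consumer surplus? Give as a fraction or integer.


Maximum willingness to pay (at Q=0): P_max = 63
Quantity demanded at P* = 57:
Q* = (63 - 57)/3 = 2
CS = (1/2) * Q* * (P_max - P*)
CS = (1/2) * 2 * (63 - 57)
CS = (1/2) * 2 * 6 = 6

6


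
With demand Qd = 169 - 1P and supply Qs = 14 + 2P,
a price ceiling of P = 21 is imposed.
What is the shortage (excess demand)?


At P = 21:
Qd = 169 - 1*21 = 148
Qs = 14 + 2*21 = 56
Shortage = Qd - Qs = 148 - 56 = 92

92


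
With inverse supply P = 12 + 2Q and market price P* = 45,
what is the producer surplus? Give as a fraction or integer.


Minimum supply price (at Q=0): P_min = 12
Quantity supplied at P* = 45:
Q* = (45 - 12)/2 = 33/2
PS = (1/2) * Q* * (P* - P_min)
PS = (1/2) * 33/2 * (45 - 12)
PS = (1/2) * 33/2 * 33 = 1089/4

1089/4


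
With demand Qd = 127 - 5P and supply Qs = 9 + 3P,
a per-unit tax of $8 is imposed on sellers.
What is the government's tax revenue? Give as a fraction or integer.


With tax on sellers, new supply: Qs' = 9 + 3(P - 8)
= 3P - 15
New equilibrium quantity:
Q_new = 153/4
Tax revenue = tax * Q_new = 8 * 153/4 = 306

306


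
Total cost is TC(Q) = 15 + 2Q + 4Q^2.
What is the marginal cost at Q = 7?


MC = dTC/dQ = 2 + 2*4*Q
At Q = 7:
MC = 2 + 8*7
MC = 2 + 56 = 58

58


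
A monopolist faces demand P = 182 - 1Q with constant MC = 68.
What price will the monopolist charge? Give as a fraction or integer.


MR = 182 - 2Q
Set MR = MC: 182 - 2Q = 68
Q* = 57
Substitute into demand:
P* = 182 - 1*57 = 125

125


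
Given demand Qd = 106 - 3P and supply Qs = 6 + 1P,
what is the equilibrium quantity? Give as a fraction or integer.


First find equilibrium price:
106 - 3P = 6 + 1P
P* = 100/4 = 25
Then substitute into demand:
Q* = 106 - 3 * 25 = 31

31


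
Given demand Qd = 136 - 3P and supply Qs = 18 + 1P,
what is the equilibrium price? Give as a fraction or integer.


At equilibrium, Qd = Qs.
136 - 3P = 18 + 1P
136 - 18 = 3P + 1P
118 = 4P
P* = 118/4 = 59/2

59/2


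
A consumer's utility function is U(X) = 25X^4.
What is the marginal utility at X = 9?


MU = dU/dX = 25*4*X^(4-1)
MU = 100*X^3
At X = 9:
MU = 100 * 9^3
MU = 100 * 729 = 72900

72900


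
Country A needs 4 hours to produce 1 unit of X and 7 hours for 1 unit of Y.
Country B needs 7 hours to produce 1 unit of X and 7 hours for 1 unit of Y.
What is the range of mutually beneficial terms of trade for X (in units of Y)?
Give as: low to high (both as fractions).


Opportunity cost of X for Country A = hours_X / hours_Y = 4/7 = 4/7 units of Y
Opportunity cost of X for Country B = hours_X / hours_Y = 7/7 = 1 units of Y
Terms of trade must be between the two opportunity costs.
Range: 4/7 to 1

4/7 to 1


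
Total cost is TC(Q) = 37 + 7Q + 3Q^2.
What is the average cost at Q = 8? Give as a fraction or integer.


TC(8) = 37 + 7*8 + 3*8^2
TC(8) = 37 + 56 + 192 = 285
AC = TC/Q = 285/8 = 285/8

285/8


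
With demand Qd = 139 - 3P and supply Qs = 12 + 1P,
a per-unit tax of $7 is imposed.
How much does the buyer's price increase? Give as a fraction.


With a per-unit tax, the buyer's price increase depends on relative slopes.
Supply slope: d = 1, Demand slope: b = 3
Buyer's price increase = d * tax / (b + d)
= 1 * 7 / (3 + 1)
= 7 / 4 = 7/4

7/4


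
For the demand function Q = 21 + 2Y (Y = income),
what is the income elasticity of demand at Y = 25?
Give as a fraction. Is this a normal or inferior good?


dQ/dY = 2
At Y = 25: Q = 21 + 2*25 = 71
Ey = (dQ/dY)(Y/Q) = 2 * 25 / 71 = 50/71
Since Ey > 0, this is a normal good.

50/71 (normal good)


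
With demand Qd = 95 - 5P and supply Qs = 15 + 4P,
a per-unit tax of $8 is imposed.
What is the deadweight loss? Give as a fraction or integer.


Pre-tax equilibrium quantity: Q* = 455/9
Post-tax equilibrium quantity: Q_tax = 295/9
Reduction in quantity: Q* - Q_tax = 160/9
DWL = (1/2) * tax * (Q* - Q_tax)
DWL = (1/2) * 8 * 160/9 = 640/9

640/9


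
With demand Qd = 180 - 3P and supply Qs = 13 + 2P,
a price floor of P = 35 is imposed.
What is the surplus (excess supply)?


At P = 35:
Qd = 180 - 3*35 = 75
Qs = 13 + 2*35 = 83
Surplus = Qs - Qd = 83 - 75 = 8

8


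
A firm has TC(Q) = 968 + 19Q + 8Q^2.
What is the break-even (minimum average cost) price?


AC(Q) = 968/Q + 19 + 8Q
To minimize: dAC/dQ = -968/Q^2 + 8 = 0
Q^2 = 968/8 = 121
Q* = 11
Min AC = 968/11 + 19 + 8*11
Min AC = 88 + 19 + 88 = 195

195


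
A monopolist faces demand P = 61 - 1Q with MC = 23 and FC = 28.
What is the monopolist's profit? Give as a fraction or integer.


MR = MC: 61 - 2Q = 23
Q* = 19
P* = 61 - 1*19 = 42
Profit = (P* - MC)*Q* - FC
= (42 - 23)*19 - 28
= 19*19 - 28
= 361 - 28 = 333

333


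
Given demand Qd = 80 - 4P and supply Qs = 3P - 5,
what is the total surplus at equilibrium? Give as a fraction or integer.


Find equilibrium: 80 - 4P = 3P - 5
80 + 5 = 7P
P* = 85/7 = 85/7
Q* = 3*85/7 - 5 = 220/7
Inverse demand: P = 20 - Q/4, so P_max = 20
Inverse supply: P = 5/3 + Q/3, so P_min = 5/3
CS = (1/2) * 220/7 * (20 - 85/7) = 6050/49
PS = (1/2) * 220/7 * (85/7 - 5/3) = 24200/147
TS = CS + PS = 6050/49 + 24200/147 = 6050/21

6050/21


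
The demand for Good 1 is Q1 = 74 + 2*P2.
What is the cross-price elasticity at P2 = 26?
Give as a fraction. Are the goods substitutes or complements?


dQ1/dP2 = 2
At P2 = 26: Q1 = 74 + 2*26 = 126
Exy = (dQ1/dP2)(P2/Q1) = 2 * 26 / 126 = 26/63
Since Exy > 0, the goods are substitutes.

26/63 (substitutes)


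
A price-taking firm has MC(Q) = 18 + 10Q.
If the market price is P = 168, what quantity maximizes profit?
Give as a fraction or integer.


In perfect competition, profit is maximized where P = MC.
168 = 18 + 10Q
150 = 10Q
Q* = 150/10 = 15

15


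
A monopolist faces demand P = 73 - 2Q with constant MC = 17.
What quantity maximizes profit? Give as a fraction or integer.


TR = P*Q = (73 - 2Q)Q = 73Q - 2Q^2
MR = dTR/dQ = 73 - 4Q
Set MR = MC:
73 - 4Q = 17
56 = 4Q
Q* = 56/4 = 14

14


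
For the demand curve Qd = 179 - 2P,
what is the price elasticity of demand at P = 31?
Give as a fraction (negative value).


dQ/dP = -2
At P = 31: Q = 179 - 2*31 = 117
E = (dQ/dP)(P/Q) = (-2)(31/117) = -62/117

-62/117


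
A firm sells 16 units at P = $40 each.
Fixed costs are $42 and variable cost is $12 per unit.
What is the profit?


Total Revenue = P * Q = 40 * 16 = $640
Total Cost = FC + VC*Q = 42 + 12*16 = $234
Profit = TR - TC = 640 - 234 = $406

$406


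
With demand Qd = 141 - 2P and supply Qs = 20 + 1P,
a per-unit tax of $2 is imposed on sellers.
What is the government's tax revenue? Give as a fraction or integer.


With tax on sellers, new supply: Qs' = 20 + 1(P - 2)
= 18 + 1P
New equilibrium quantity:
Q_new = 59
Tax revenue = tax * Q_new = 2 * 59 = 118

118


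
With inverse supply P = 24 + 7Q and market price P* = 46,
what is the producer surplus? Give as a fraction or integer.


Minimum supply price (at Q=0): P_min = 24
Quantity supplied at P* = 46:
Q* = (46 - 24)/7 = 22/7
PS = (1/2) * Q* * (P* - P_min)
PS = (1/2) * 22/7 * (46 - 24)
PS = (1/2) * 22/7 * 22 = 242/7

242/7


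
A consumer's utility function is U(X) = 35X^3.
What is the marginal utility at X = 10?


MU = dU/dX = 35*3*X^(3-1)
MU = 105*X^2
At X = 10:
MU = 105 * 10^2
MU = 105 * 100 = 10500

10500


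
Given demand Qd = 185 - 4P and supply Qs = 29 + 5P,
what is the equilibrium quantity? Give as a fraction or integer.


First find equilibrium price:
185 - 4P = 29 + 5P
P* = 156/9 = 52/3
Then substitute into demand:
Q* = 185 - 4 * 52/3 = 347/3

347/3


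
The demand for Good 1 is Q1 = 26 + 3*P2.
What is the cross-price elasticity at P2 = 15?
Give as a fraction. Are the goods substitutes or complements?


dQ1/dP2 = 3
At P2 = 15: Q1 = 26 + 3*15 = 71
Exy = (dQ1/dP2)(P2/Q1) = 3 * 15 / 71 = 45/71
Since Exy > 0, the goods are substitutes.

45/71 (substitutes)


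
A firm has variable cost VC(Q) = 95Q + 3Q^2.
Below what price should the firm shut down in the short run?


AVC(Q) = VC(Q)/Q = 95 + 3Q
AVC is increasing in Q, so minimum AVC is at Q -> 0+.
Min AVC = 95
The firm should shut down if P < 95.

95


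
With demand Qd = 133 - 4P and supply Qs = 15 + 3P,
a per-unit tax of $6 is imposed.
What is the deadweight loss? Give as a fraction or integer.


Pre-tax equilibrium quantity: Q* = 459/7
Post-tax equilibrium quantity: Q_tax = 387/7
Reduction in quantity: Q* - Q_tax = 72/7
DWL = (1/2) * tax * (Q* - Q_tax)
DWL = (1/2) * 6 * 72/7 = 216/7

216/7


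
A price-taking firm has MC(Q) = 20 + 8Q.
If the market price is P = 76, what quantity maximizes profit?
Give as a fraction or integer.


In perfect competition, profit is maximized where P = MC.
76 = 20 + 8Q
56 = 8Q
Q* = 56/8 = 7

7


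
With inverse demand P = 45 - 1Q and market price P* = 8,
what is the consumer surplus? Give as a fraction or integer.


Maximum willingness to pay (at Q=0): P_max = 45
Quantity demanded at P* = 8:
Q* = (45 - 8)/1 = 37
CS = (1/2) * Q* * (P_max - P*)
CS = (1/2) * 37 * (45 - 8)
CS = (1/2) * 37 * 37 = 1369/2

1369/2


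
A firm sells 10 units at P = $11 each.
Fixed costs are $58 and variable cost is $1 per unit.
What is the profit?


Total Revenue = P * Q = 11 * 10 = $110
Total Cost = FC + VC*Q = 58 + 1*10 = $68
Profit = TR - TC = 110 - 68 = $42

$42


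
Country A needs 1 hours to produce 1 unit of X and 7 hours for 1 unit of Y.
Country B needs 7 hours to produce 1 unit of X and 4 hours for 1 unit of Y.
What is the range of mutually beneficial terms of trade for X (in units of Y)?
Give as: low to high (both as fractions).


Opportunity cost of X for Country A = hours_X / hours_Y = 1/7 = 1/7 units of Y
Opportunity cost of X for Country B = hours_X / hours_Y = 7/4 = 7/4 units of Y
Terms of trade must be between the two opportunity costs.
Range: 1/7 to 7/4

1/7 to 7/4


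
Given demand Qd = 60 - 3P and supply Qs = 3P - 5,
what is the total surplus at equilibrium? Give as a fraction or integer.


Find equilibrium: 60 - 3P = 3P - 5
60 + 5 = 6P
P* = 65/6 = 65/6
Q* = 3*65/6 - 5 = 55/2
Inverse demand: P = 20 - Q/3, so P_max = 20
Inverse supply: P = 5/3 + Q/3, so P_min = 5/3
CS = (1/2) * 55/2 * (20 - 65/6) = 3025/24
PS = (1/2) * 55/2 * (65/6 - 5/3) = 3025/24
TS = CS + PS = 3025/24 + 3025/24 = 3025/12

3025/12


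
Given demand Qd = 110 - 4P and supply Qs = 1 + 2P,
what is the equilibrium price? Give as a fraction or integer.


At equilibrium, Qd = Qs.
110 - 4P = 1 + 2P
110 - 1 = 4P + 2P
109 = 6P
P* = 109/6 = 109/6

109/6


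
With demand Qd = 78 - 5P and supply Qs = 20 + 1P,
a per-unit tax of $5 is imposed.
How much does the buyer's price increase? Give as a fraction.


With a per-unit tax, the buyer's price increase depends on relative slopes.
Supply slope: d = 1, Demand slope: b = 5
Buyer's price increase = d * tax / (b + d)
= 1 * 5 / (5 + 1)
= 5 / 6 = 5/6

5/6


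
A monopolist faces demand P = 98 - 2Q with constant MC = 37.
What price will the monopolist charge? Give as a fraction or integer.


MR = 98 - 4Q
Set MR = MC: 98 - 4Q = 37
Q* = 61/4
Substitute into demand:
P* = 98 - 2*61/4 = 135/2

135/2


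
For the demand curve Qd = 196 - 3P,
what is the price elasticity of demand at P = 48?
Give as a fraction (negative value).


dQ/dP = -3
At P = 48: Q = 196 - 3*48 = 52
E = (dQ/dP)(P/Q) = (-3)(48/52) = -36/13

-36/13


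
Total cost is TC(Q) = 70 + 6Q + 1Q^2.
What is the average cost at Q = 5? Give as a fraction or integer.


TC(5) = 70 + 6*5 + 1*5^2
TC(5) = 70 + 30 + 25 = 125
AC = TC/Q = 125/5 = 25

25


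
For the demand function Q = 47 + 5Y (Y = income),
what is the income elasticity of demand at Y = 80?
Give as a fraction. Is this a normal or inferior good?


dQ/dY = 5
At Y = 80: Q = 47 + 5*80 = 447
Ey = (dQ/dY)(Y/Q) = 5 * 80 / 447 = 400/447
Since Ey > 0, this is a normal good.

400/447 (normal good)


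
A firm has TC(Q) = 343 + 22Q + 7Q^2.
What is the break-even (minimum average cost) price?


AC(Q) = 343/Q + 22 + 7Q
To minimize: dAC/dQ = -343/Q^2 + 7 = 0
Q^2 = 343/7 = 49
Q* = 7
Min AC = 343/7 + 22 + 7*7
Min AC = 49 + 22 + 49 = 120

120


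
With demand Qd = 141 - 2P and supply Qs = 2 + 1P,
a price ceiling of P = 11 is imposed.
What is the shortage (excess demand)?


At P = 11:
Qd = 141 - 2*11 = 119
Qs = 2 + 1*11 = 13
Shortage = Qd - Qs = 119 - 13 = 106

106


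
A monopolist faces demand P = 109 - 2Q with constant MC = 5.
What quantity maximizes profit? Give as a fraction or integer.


TR = P*Q = (109 - 2Q)Q = 109Q - 2Q^2
MR = dTR/dQ = 109 - 4Q
Set MR = MC:
109 - 4Q = 5
104 = 4Q
Q* = 104/4 = 26

26


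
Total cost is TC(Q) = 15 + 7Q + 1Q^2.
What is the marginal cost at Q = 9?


MC = dTC/dQ = 7 + 2*1*Q
At Q = 9:
MC = 7 + 2*9
MC = 7 + 18 = 25

25


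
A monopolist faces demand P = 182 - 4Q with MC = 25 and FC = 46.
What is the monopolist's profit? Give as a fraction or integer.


MR = MC: 182 - 8Q = 25
Q* = 157/8
P* = 182 - 4*157/8 = 207/2
Profit = (P* - MC)*Q* - FC
= (207/2 - 25)*157/8 - 46
= 157/2*157/8 - 46
= 24649/16 - 46 = 23913/16

23913/16


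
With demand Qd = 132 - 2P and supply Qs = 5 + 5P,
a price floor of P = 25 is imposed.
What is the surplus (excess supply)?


At P = 25:
Qd = 132 - 2*25 = 82
Qs = 5 + 5*25 = 130
Surplus = Qs - Qd = 130 - 82 = 48

48


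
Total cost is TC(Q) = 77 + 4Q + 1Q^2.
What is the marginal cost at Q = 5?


MC = dTC/dQ = 4 + 2*1*Q
At Q = 5:
MC = 4 + 2*5
MC = 4 + 10 = 14

14


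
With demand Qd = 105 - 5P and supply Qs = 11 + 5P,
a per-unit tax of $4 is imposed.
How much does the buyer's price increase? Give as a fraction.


With a per-unit tax, the buyer's price increase depends on relative slopes.
Supply slope: d = 5, Demand slope: b = 5
Buyer's price increase = d * tax / (b + d)
= 5 * 4 / (5 + 5)
= 20 / 10 = 2

2


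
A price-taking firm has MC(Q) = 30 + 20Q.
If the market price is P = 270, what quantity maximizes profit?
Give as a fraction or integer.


In perfect competition, profit is maximized where P = MC.
270 = 30 + 20Q
240 = 20Q
Q* = 240/20 = 12

12


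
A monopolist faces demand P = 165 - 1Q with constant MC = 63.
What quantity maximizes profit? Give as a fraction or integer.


TR = P*Q = (165 - 1Q)Q = 165Q - 1Q^2
MR = dTR/dQ = 165 - 2Q
Set MR = MC:
165 - 2Q = 63
102 = 2Q
Q* = 102/2 = 51

51


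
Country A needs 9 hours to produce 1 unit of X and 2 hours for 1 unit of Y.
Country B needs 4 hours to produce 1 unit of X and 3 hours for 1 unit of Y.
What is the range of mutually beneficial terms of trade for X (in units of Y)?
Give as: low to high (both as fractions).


Opportunity cost of X for Country A = hours_X / hours_Y = 9/2 = 9/2 units of Y
Opportunity cost of X for Country B = hours_X / hours_Y = 4/3 = 4/3 units of Y
Terms of trade must be between the two opportunity costs.
Range: 4/3 to 9/2

4/3 to 9/2


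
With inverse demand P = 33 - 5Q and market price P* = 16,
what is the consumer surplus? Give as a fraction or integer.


Maximum willingness to pay (at Q=0): P_max = 33
Quantity demanded at P* = 16:
Q* = (33 - 16)/5 = 17/5
CS = (1/2) * Q* * (P_max - P*)
CS = (1/2) * 17/5 * (33 - 16)
CS = (1/2) * 17/5 * 17 = 289/10

289/10


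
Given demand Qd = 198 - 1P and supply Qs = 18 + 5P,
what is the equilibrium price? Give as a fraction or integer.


At equilibrium, Qd = Qs.
198 - 1P = 18 + 5P
198 - 18 = 1P + 5P
180 = 6P
P* = 180/6 = 30

30


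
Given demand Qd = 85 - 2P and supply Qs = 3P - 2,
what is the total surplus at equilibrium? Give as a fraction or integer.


Find equilibrium: 85 - 2P = 3P - 2
85 + 2 = 5P
P* = 87/5 = 87/5
Q* = 3*87/5 - 2 = 251/5
Inverse demand: P = 85/2 - Q/2, so P_max = 85/2
Inverse supply: P = 2/3 + Q/3, so P_min = 2/3
CS = (1/2) * 251/5 * (85/2 - 87/5) = 63001/100
PS = (1/2) * 251/5 * (87/5 - 2/3) = 63001/150
TS = CS + PS = 63001/100 + 63001/150 = 63001/60

63001/60


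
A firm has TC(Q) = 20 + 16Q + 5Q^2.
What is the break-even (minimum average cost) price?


AC(Q) = 20/Q + 16 + 5Q
To minimize: dAC/dQ = -20/Q^2 + 5 = 0
Q^2 = 20/5 = 4
Q* = 2
Min AC = 20/2 + 16 + 5*2
Min AC = 10 + 16 + 10 = 36

36


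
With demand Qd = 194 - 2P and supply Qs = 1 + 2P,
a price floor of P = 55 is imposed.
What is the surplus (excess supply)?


At P = 55:
Qd = 194 - 2*55 = 84
Qs = 1 + 2*55 = 111
Surplus = Qs - Qd = 111 - 84 = 27

27


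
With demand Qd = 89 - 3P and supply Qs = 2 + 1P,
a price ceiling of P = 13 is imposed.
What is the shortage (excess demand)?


At P = 13:
Qd = 89 - 3*13 = 50
Qs = 2 + 1*13 = 15
Shortage = Qd - Qs = 50 - 15 = 35

35


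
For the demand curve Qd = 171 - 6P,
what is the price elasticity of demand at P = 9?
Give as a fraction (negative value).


dQ/dP = -6
At P = 9: Q = 171 - 6*9 = 117
E = (dQ/dP)(P/Q) = (-6)(9/117) = -6/13

-6/13


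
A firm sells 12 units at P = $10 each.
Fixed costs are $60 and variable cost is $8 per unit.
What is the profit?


Total Revenue = P * Q = 10 * 12 = $120
Total Cost = FC + VC*Q = 60 + 8*12 = $156
Profit = TR - TC = 120 - 156 = $-36

$-36


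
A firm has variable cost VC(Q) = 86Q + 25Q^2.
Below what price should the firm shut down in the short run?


AVC(Q) = VC(Q)/Q = 86 + 25Q
AVC is increasing in Q, so minimum AVC is at Q -> 0+.
Min AVC = 86
The firm should shut down if P < 86.

86


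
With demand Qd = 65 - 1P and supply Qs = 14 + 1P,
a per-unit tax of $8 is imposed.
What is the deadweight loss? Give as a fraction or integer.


Pre-tax equilibrium quantity: Q* = 79/2
Post-tax equilibrium quantity: Q_tax = 71/2
Reduction in quantity: Q* - Q_tax = 4
DWL = (1/2) * tax * (Q* - Q_tax)
DWL = (1/2) * 8 * 4 = 16

16


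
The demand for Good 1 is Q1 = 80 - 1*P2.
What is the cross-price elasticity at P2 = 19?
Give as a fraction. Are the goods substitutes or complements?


dQ1/dP2 = -1
At P2 = 19: Q1 = 80 - 1*19 = 61
Exy = (dQ1/dP2)(P2/Q1) = -1 * 19 / 61 = -19/61
Since Exy < 0, the goods are complements.

-19/61 (complements)


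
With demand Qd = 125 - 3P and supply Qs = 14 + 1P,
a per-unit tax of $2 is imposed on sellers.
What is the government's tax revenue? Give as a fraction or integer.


With tax on sellers, new supply: Qs' = 14 + 1(P - 2)
= 12 + 1P
New equilibrium quantity:
Q_new = 161/4
Tax revenue = tax * Q_new = 2 * 161/4 = 161/2

161/2


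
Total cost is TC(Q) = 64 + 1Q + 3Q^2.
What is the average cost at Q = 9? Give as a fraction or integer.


TC(9) = 64 + 1*9 + 3*9^2
TC(9) = 64 + 9 + 243 = 316
AC = TC/Q = 316/9 = 316/9

316/9


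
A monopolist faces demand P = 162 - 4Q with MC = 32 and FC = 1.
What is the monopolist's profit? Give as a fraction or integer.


MR = MC: 162 - 8Q = 32
Q* = 65/4
P* = 162 - 4*65/4 = 97
Profit = (P* - MC)*Q* - FC
= (97 - 32)*65/4 - 1
= 65*65/4 - 1
= 4225/4 - 1 = 4221/4

4221/4


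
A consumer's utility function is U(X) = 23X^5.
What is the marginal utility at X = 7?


MU = dU/dX = 23*5*X^(5-1)
MU = 115*X^4
At X = 7:
MU = 115 * 7^4
MU = 115 * 2401 = 276115

276115


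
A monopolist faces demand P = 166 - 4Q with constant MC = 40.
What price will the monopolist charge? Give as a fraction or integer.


MR = 166 - 8Q
Set MR = MC: 166 - 8Q = 40
Q* = 63/4
Substitute into demand:
P* = 166 - 4*63/4 = 103

103


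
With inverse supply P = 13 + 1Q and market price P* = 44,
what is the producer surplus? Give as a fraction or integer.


Minimum supply price (at Q=0): P_min = 13
Quantity supplied at P* = 44:
Q* = (44 - 13)/1 = 31
PS = (1/2) * Q* * (P* - P_min)
PS = (1/2) * 31 * (44 - 13)
PS = (1/2) * 31 * 31 = 961/2

961/2


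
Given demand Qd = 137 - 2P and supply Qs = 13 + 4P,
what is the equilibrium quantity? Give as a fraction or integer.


First find equilibrium price:
137 - 2P = 13 + 4P
P* = 124/6 = 62/3
Then substitute into demand:
Q* = 137 - 2 * 62/3 = 287/3

287/3


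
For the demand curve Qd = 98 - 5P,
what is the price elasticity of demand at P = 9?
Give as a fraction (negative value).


dQ/dP = -5
At P = 9: Q = 98 - 5*9 = 53
E = (dQ/dP)(P/Q) = (-5)(9/53) = -45/53

-45/53


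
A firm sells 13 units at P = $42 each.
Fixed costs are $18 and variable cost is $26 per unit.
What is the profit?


Total Revenue = P * Q = 42 * 13 = $546
Total Cost = FC + VC*Q = 18 + 26*13 = $356
Profit = TR - TC = 546 - 356 = $190

$190


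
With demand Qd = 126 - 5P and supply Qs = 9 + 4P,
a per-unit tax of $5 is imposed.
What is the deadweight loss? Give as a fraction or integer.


Pre-tax equilibrium quantity: Q* = 61
Post-tax equilibrium quantity: Q_tax = 449/9
Reduction in quantity: Q* - Q_tax = 100/9
DWL = (1/2) * tax * (Q* - Q_tax)
DWL = (1/2) * 5 * 100/9 = 250/9

250/9


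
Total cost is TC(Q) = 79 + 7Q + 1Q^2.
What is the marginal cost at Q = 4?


MC = dTC/dQ = 7 + 2*1*Q
At Q = 4:
MC = 7 + 2*4
MC = 7 + 8 = 15

15


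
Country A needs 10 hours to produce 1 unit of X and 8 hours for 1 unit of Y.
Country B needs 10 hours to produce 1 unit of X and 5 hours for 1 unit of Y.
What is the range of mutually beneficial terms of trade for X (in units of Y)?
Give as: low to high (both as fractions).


Opportunity cost of X for Country A = hours_X / hours_Y = 10/8 = 5/4 units of Y
Opportunity cost of X for Country B = hours_X / hours_Y = 10/5 = 2 units of Y
Terms of trade must be between the two opportunity costs.
Range: 5/4 to 2

5/4 to 2


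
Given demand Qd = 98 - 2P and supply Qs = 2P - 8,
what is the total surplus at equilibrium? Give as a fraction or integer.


Find equilibrium: 98 - 2P = 2P - 8
98 + 8 = 4P
P* = 106/4 = 53/2
Q* = 2*53/2 - 8 = 45
Inverse demand: P = 49 - Q/2, so P_max = 49
Inverse supply: P = 4 + Q/2, so P_min = 4
CS = (1/2) * 45 * (49 - 53/2) = 2025/4
PS = (1/2) * 45 * (53/2 - 4) = 2025/4
TS = CS + PS = 2025/4 + 2025/4 = 2025/2

2025/2


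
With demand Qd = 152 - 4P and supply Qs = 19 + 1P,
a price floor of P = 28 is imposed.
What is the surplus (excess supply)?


At P = 28:
Qd = 152 - 4*28 = 40
Qs = 19 + 1*28 = 47
Surplus = Qs - Qd = 47 - 40 = 7

7


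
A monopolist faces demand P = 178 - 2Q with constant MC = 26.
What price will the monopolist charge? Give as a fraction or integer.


MR = 178 - 4Q
Set MR = MC: 178 - 4Q = 26
Q* = 38
Substitute into demand:
P* = 178 - 2*38 = 102

102


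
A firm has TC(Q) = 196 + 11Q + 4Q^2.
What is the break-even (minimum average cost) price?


AC(Q) = 196/Q + 11 + 4Q
To minimize: dAC/dQ = -196/Q^2 + 4 = 0
Q^2 = 196/4 = 49
Q* = 7
Min AC = 196/7 + 11 + 4*7
Min AC = 28 + 11 + 28 = 67

67


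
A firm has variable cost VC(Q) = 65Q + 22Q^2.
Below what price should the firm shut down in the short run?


AVC(Q) = VC(Q)/Q = 65 + 22Q
AVC is increasing in Q, so minimum AVC is at Q -> 0+.
Min AVC = 65
The firm should shut down if P < 65.

65


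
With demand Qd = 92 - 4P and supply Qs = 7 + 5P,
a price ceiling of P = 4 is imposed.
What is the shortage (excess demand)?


At P = 4:
Qd = 92 - 4*4 = 76
Qs = 7 + 5*4 = 27
Shortage = Qd - Qs = 76 - 27 = 49

49


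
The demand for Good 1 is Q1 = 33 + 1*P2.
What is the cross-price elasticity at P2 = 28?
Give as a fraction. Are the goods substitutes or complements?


dQ1/dP2 = 1
At P2 = 28: Q1 = 33 + 1*28 = 61
Exy = (dQ1/dP2)(P2/Q1) = 1 * 28 / 61 = 28/61
Since Exy > 0, the goods are substitutes.

28/61 (substitutes)


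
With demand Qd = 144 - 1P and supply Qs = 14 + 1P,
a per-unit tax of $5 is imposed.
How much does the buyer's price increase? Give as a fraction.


With a per-unit tax, the buyer's price increase depends on relative slopes.
Supply slope: d = 1, Demand slope: b = 1
Buyer's price increase = d * tax / (b + d)
= 1 * 5 / (1 + 1)
= 5 / 2 = 5/2

5/2


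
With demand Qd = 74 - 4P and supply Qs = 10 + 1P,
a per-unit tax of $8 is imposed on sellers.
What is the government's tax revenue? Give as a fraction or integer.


With tax on sellers, new supply: Qs' = 10 + 1(P - 8)
= 2 + 1P
New equilibrium quantity:
Q_new = 82/5
Tax revenue = tax * Q_new = 8 * 82/5 = 656/5

656/5


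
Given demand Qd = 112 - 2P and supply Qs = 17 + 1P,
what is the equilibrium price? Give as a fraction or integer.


At equilibrium, Qd = Qs.
112 - 2P = 17 + 1P
112 - 17 = 2P + 1P
95 = 3P
P* = 95/3 = 95/3

95/3


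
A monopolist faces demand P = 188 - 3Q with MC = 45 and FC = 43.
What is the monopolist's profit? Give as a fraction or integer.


MR = MC: 188 - 6Q = 45
Q* = 143/6
P* = 188 - 3*143/6 = 233/2
Profit = (P* - MC)*Q* - FC
= (233/2 - 45)*143/6 - 43
= 143/2*143/6 - 43
= 20449/12 - 43 = 19933/12

19933/12


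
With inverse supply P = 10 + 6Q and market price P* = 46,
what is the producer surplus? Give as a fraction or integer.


Minimum supply price (at Q=0): P_min = 10
Quantity supplied at P* = 46:
Q* = (46 - 10)/6 = 6
PS = (1/2) * Q* * (P* - P_min)
PS = (1/2) * 6 * (46 - 10)
PS = (1/2) * 6 * 36 = 108

108


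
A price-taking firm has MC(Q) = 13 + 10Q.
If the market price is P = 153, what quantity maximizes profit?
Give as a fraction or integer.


In perfect competition, profit is maximized where P = MC.
153 = 13 + 10Q
140 = 10Q
Q* = 140/10 = 14

14


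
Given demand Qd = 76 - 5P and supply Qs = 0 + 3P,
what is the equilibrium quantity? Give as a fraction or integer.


First find equilibrium price:
76 - 5P = 0 + 3P
P* = 76/8 = 19/2
Then substitute into demand:
Q* = 76 - 5 * 19/2 = 57/2

57/2


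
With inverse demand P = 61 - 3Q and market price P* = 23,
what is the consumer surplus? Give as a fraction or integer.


Maximum willingness to pay (at Q=0): P_max = 61
Quantity demanded at P* = 23:
Q* = (61 - 23)/3 = 38/3
CS = (1/2) * Q* * (P_max - P*)
CS = (1/2) * 38/3 * (61 - 23)
CS = (1/2) * 38/3 * 38 = 722/3

722/3


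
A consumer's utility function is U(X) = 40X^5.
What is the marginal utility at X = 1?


MU = dU/dX = 40*5*X^(5-1)
MU = 200*X^4
At X = 1:
MU = 200 * 1^4
MU = 200 * 1 = 200

200


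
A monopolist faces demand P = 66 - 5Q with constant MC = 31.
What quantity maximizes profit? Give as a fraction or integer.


TR = P*Q = (66 - 5Q)Q = 66Q - 5Q^2
MR = dTR/dQ = 66 - 10Q
Set MR = MC:
66 - 10Q = 31
35 = 10Q
Q* = 35/10 = 7/2

7/2


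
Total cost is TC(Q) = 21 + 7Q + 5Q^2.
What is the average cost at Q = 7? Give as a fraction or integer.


TC(7) = 21 + 7*7 + 5*7^2
TC(7) = 21 + 49 + 245 = 315
AC = TC/Q = 315/7 = 45

45


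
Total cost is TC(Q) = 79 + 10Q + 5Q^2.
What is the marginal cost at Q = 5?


MC = dTC/dQ = 10 + 2*5*Q
At Q = 5:
MC = 10 + 10*5
MC = 10 + 50 = 60

60


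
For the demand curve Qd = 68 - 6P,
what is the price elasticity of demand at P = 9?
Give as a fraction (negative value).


dQ/dP = -6
At P = 9: Q = 68 - 6*9 = 14
E = (dQ/dP)(P/Q) = (-6)(9/14) = -27/7

-27/7


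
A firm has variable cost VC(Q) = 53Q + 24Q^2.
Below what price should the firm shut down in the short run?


AVC(Q) = VC(Q)/Q = 53 + 24Q
AVC is increasing in Q, so minimum AVC is at Q -> 0+.
Min AVC = 53
The firm should shut down if P < 53.

53


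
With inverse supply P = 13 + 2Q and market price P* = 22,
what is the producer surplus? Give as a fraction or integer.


Minimum supply price (at Q=0): P_min = 13
Quantity supplied at P* = 22:
Q* = (22 - 13)/2 = 9/2
PS = (1/2) * Q* * (P* - P_min)
PS = (1/2) * 9/2 * (22 - 13)
PS = (1/2) * 9/2 * 9 = 81/4

81/4


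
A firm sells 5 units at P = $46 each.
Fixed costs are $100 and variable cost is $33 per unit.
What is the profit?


Total Revenue = P * Q = 46 * 5 = $230
Total Cost = FC + VC*Q = 100 + 33*5 = $265
Profit = TR - TC = 230 - 265 = $-35

$-35


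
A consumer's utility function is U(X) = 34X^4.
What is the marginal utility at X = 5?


MU = dU/dX = 34*4*X^(4-1)
MU = 136*X^3
At X = 5:
MU = 136 * 5^3
MU = 136 * 125 = 17000

17000


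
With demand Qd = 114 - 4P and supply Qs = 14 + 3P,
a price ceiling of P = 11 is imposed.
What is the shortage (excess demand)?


At P = 11:
Qd = 114 - 4*11 = 70
Qs = 14 + 3*11 = 47
Shortage = Qd - Qs = 70 - 47 = 23

23


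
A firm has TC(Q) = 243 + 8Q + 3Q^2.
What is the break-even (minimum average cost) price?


AC(Q) = 243/Q + 8 + 3Q
To minimize: dAC/dQ = -243/Q^2 + 3 = 0
Q^2 = 243/3 = 81
Q* = 9
Min AC = 243/9 + 8 + 3*9
Min AC = 27 + 8 + 27 = 62

62


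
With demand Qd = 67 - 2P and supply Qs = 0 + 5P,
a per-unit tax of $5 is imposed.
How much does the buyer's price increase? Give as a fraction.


With a per-unit tax, the buyer's price increase depends on relative slopes.
Supply slope: d = 5, Demand slope: b = 2
Buyer's price increase = d * tax / (b + d)
= 5 * 5 / (2 + 5)
= 25 / 7 = 25/7

25/7


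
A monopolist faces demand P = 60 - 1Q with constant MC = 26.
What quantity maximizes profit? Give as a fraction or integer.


TR = P*Q = (60 - 1Q)Q = 60Q - 1Q^2
MR = dTR/dQ = 60 - 2Q
Set MR = MC:
60 - 2Q = 26
34 = 2Q
Q* = 34/2 = 17

17


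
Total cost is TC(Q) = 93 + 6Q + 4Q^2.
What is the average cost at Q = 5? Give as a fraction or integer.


TC(5) = 93 + 6*5 + 4*5^2
TC(5) = 93 + 30 + 100 = 223
AC = TC/Q = 223/5 = 223/5

223/5


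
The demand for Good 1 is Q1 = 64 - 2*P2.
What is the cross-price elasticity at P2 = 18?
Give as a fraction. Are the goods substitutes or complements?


dQ1/dP2 = -2
At P2 = 18: Q1 = 64 - 2*18 = 28
Exy = (dQ1/dP2)(P2/Q1) = -2 * 18 / 28 = -9/7
Since Exy < 0, the goods are complements.

-9/7 (complements)


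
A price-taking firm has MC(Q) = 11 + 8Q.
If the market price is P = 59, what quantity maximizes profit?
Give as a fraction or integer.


In perfect competition, profit is maximized where P = MC.
59 = 11 + 8Q
48 = 8Q
Q* = 48/8 = 6

6


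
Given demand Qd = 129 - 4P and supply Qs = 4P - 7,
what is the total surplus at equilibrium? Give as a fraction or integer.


Find equilibrium: 129 - 4P = 4P - 7
129 + 7 = 8P
P* = 136/8 = 17
Q* = 4*17 - 7 = 61
Inverse demand: P = 129/4 - Q/4, so P_max = 129/4
Inverse supply: P = 7/4 + Q/4, so P_min = 7/4
CS = (1/2) * 61 * (129/4 - 17) = 3721/8
PS = (1/2) * 61 * (17 - 7/4) = 3721/8
TS = CS + PS = 3721/8 + 3721/8 = 3721/4

3721/4


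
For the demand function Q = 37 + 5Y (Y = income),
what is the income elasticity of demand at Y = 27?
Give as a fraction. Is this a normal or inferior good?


dQ/dY = 5
At Y = 27: Q = 37 + 5*27 = 172
Ey = (dQ/dY)(Y/Q) = 5 * 27 / 172 = 135/172
Since Ey > 0, this is a normal good.

135/172 (normal good)


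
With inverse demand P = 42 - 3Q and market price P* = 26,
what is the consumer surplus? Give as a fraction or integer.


Maximum willingness to pay (at Q=0): P_max = 42
Quantity demanded at P* = 26:
Q* = (42 - 26)/3 = 16/3
CS = (1/2) * Q* * (P_max - P*)
CS = (1/2) * 16/3 * (42 - 26)
CS = (1/2) * 16/3 * 16 = 128/3

128/3


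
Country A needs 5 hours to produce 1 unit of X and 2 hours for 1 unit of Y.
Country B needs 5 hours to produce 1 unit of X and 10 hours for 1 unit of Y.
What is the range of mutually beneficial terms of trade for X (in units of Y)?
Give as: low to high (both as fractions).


Opportunity cost of X for Country A = hours_X / hours_Y = 5/2 = 5/2 units of Y
Opportunity cost of X for Country B = hours_X / hours_Y = 5/10 = 1/2 units of Y
Terms of trade must be between the two opportunity costs.
Range: 1/2 to 5/2

1/2 to 5/2


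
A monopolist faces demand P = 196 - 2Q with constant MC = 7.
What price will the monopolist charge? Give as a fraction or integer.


MR = 196 - 4Q
Set MR = MC: 196 - 4Q = 7
Q* = 189/4
Substitute into demand:
P* = 196 - 2*189/4 = 203/2

203/2


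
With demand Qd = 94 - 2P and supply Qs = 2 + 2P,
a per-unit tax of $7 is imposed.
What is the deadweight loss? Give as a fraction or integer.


Pre-tax equilibrium quantity: Q* = 48
Post-tax equilibrium quantity: Q_tax = 41
Reduction in quantity: Q* - Q_tax = 7
DWL = (1/2) * tax * (Q* - Q_tax)
DWL = (1/2) * 7 * 7 = 49/2

49/2


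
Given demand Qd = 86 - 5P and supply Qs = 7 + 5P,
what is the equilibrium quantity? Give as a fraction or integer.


First find equilibrium price:
86 - 5P = 7 + 5P
P* = 79/10 = 79/10
Then substitute into demand:
Q* = 86 - 5 * 79/10 = 93/2

93/2


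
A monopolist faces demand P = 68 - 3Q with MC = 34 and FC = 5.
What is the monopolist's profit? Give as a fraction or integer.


MR = MC: 68 - 6Q = 34
Q* = 17/3
P* = 68 - 3*17/3 = 51
Profit = (P* - MC)*Q* - FC
= (51 - 34)*17/3 - 5
= 17*17/3 - 5
= 289/3 - 5 = 274/3

274/3


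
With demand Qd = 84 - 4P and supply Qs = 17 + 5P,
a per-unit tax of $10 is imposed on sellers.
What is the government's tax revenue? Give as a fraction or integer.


With tax on sellers, new supply: Qs' = 17 + 5(P - 10)
= 5P - 33
New equilibrium quantity:
Q_new = 32
Tax revenue = tax * Q_new = 10 * 32 = 320

320


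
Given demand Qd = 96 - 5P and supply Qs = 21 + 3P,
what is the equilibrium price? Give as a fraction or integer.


At equilibrium, Qd = Qs.
96 - 5P = 21 + 3P
96 - 21 = 5P + 3P
75 = 8P
P* = 75/8 = 75/8

75/8


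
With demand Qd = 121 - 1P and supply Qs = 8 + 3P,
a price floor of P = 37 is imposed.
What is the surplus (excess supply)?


At P = 37:
Qd = 121 - 1*37 = 84
Qs = 8 + 3*37 = 119
Surplus = Qs - Qd = 119 - 84 = 35

35
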